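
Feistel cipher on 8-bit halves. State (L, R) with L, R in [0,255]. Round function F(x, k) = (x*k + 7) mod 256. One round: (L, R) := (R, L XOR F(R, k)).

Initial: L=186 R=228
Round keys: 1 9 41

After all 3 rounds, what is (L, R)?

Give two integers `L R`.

Answer: 4 250

Derivation:
Round 1 (k=1): L=228 R=81
Round 2 (k=9): L=81 R=4
Round 3 (k=41): L=4 R=250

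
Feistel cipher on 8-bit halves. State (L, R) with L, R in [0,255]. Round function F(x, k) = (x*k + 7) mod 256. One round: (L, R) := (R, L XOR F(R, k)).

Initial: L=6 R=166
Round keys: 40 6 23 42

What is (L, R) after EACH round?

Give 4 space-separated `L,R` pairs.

Answer: 166,241 241,11 11,245 245,50

Derivation:
Round 1 (k=40): L=166 R=241
Round 2 (k=6): L=241 R=11
Round 3 (k=23): L=11 R=245
Round 4 (k=42): L=245 R=50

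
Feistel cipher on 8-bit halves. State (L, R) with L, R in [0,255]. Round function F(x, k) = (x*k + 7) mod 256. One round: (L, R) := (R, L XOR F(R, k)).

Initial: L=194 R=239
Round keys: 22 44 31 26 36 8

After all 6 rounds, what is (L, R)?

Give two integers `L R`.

Answer: 195 92

Derivation:
Round 1 (k=22): L=239 R=83
Round 2 (k=44): L=83 R=164
Round 3 (k=31): L=164 R=176
Round 4 (k=26): L=176 R=67
Round 5 (k=36): L=67 R=195
Round 6 (k=8): L=195 R=92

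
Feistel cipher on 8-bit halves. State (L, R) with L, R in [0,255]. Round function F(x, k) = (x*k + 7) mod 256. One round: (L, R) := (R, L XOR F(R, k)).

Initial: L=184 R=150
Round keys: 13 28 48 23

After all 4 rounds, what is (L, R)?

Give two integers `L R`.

Answer: 234 168

Derivation:
Round 1 (k=13): L=150 R=29
Round 2 (k=28): L=29 R=165
Round 3 (k=48): L=165 R=234
Round 4 (k=23): L=234 R=168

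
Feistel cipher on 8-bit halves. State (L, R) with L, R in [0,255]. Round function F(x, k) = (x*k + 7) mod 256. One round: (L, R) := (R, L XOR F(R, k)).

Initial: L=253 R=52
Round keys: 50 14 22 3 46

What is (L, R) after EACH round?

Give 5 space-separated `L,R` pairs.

Answer: 52,210 210,183 183,19 19,247 247,122

Derivation:
Round 1 (k=50): L=52 R=210
Round 2 (k=14): L=210 R=183
Round 3 (k=22): L=183 R=19
Round 4 (k=3): L=19 R=247
Round 5 (k=46): L=247 R=122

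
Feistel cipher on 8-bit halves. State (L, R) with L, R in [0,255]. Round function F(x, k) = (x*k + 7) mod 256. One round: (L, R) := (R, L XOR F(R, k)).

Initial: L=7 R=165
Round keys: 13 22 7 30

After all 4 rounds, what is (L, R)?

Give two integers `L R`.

Answer: 28 123

Derivation:
Round 1 (k=13): L=165 R=111
Round 2 (k=22): L=111 R=52
Round 3 (k=7): L=52 R=28
Round 4 (k=30): L=28 R=123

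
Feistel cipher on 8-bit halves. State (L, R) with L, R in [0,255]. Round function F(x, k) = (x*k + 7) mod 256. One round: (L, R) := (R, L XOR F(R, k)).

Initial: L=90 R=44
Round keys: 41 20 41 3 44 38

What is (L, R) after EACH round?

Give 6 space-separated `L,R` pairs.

Answer: 44,73 73,151 151,127 127,19 19,52 52,172

Derivation:
Round 1 (k=41): L=44 R=73
Round 2 (k=20): L=73 R=151
Round 3 (k=41): L=151 R=127
Round 4 (k=3): L=127 R=19
Round 5 (k=44): L=19 R=52
Round 6 (k=38): L=52 R=172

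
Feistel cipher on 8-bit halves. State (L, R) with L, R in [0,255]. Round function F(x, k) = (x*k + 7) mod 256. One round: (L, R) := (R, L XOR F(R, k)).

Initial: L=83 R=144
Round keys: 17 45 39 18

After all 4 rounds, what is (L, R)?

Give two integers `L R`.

Round 1 (k=17): L=144 R=196
Round 2 (k=45): L=196 R=235
Round 3 (k=39): L=235 R=16
Round 4 (k=18): L=16 R=204

Answer: 16 204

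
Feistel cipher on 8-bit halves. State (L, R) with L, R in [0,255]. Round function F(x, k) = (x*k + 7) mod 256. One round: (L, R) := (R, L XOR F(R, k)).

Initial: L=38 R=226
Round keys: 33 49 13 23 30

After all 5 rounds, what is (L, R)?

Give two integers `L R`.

Round 1 (k=33): L=226 R=15
Round 2 (k=49): L=15 R=4
Round 3 (k=13): L=4 R=52
Round 4 (k=23): L=52 R=183
Round 5 (k=30): L=183 R=77

Answer: 183 77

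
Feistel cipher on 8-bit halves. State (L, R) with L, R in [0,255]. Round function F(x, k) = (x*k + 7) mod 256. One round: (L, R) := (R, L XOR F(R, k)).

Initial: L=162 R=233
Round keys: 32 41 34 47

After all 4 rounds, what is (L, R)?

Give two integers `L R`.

Round 1 (k=32): L=233 R=133
Round 2 (k=41): L=133 R=189
Round 3 (k=34): L=189 R=164
Round 4 (k=47): L=164 R=158

Answer: 164 158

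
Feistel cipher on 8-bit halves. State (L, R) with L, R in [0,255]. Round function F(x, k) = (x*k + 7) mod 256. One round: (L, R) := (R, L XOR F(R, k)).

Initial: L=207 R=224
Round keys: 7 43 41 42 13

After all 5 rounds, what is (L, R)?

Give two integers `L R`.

Round 1 (k=7): L=224 R=232
Round 2 (k=43): L=232 R=31
Round 3 (k=41): L=31 R=22
Round 4 (k=42): L=22 R=188
Round 5 (k=13): L=188 R=133

Answer: 188 133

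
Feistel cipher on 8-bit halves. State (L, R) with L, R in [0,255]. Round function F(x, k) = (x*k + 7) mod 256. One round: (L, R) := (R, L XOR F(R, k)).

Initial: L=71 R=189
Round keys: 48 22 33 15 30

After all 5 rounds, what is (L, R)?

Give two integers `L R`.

Round 1 (k=48): L=189 R=48
Round 2 (k=22): L=48 R=154
Round 3 (k=33): L=154 R=209
Round 4 (k=15): L=209 R=220
Round 5 (k=30): L=220 R=30

Answer: 220 30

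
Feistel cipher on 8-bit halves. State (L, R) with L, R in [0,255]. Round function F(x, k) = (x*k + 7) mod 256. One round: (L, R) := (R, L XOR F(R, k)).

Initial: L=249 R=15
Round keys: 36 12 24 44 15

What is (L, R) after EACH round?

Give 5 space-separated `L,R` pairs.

Round 1 (k=36): L=15 R=218
Round 2 (k=12): L=218 R=48
Round 3 (k=24): L=48 R=93
Round 4 (k=44): L=93 R=51
Round 5 (k=15): L=51 R=89

Answer: 15,218 218,48 48,93 93,51 51,89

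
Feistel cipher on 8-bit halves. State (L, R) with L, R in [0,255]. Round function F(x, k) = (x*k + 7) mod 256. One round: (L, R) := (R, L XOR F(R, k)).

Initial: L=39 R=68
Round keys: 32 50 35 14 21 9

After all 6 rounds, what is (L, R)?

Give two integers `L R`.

Round 1 (k=32): L=68 R=160
Round 2 (k=50): L=160 R=3
Round 3 (k=35): L=3 R=208
Round 4 (k=14): L=208 R=100
Round 5 (k=21): L=100 R=235
Round 6 (k=9): L=235 R=46

Answer: 235 46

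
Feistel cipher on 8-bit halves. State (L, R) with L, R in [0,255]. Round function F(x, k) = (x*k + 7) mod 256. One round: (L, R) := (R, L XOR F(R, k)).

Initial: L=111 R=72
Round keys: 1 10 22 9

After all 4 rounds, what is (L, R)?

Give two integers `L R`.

Round 1 (k=1): L=72 R=32
Round 2 (k=10): L=32 R=15
Round 3 (k=22): L=15 R=113
Round 4 (k=9): L=113 R=15

Answer: 113 15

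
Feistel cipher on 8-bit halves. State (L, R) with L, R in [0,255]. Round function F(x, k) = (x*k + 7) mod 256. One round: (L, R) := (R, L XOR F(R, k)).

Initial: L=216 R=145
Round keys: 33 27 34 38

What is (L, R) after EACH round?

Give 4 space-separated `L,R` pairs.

Answer: 145,96 96,182 182,83 83,239

Derivation:
Round 1 (k=33): L=145 R=96
Round 2 (k=27): L=96 R=182
Round 3 (k=34): L=182 R=83
Round 4 (k=38): L=83 R=239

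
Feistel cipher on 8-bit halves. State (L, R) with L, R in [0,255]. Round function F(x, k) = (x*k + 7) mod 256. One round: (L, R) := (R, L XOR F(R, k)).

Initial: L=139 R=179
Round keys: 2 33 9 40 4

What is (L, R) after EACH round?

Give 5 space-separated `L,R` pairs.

Round 1 (k=2): L=179 R=230
Round 2 (k=33): L=230 R=30
Round 3 (k=9): L=30 R=243
Round 4 (k=40): L=243 R=225
Round 5 (k=4): L=225 R=120

Answer: 179,230 230,30 30,243 243,225 225,120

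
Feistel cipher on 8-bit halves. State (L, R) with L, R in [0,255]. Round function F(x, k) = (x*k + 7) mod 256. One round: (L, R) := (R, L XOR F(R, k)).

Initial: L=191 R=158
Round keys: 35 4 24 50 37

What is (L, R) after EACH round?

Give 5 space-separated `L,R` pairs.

Answer: 158,30 30,225 225,1 1,216 216,62

Derivation:
Round 1 (k=35): L=158 R=30
Round 2 (k=4): L=30 R=225
Round 3 (k=24): L=225 R=1
Round 4 (k=50): L=1 R=216
Round 5 (k=37): L=216 R=62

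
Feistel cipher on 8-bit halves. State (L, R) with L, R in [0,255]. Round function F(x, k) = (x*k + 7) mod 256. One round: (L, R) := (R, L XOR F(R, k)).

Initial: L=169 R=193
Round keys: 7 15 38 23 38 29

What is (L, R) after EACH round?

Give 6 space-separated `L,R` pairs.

Round 1 (k=7): L=193 R=231
Round 2 (k=15): L=231 R=81
Round 3 (k=38): L=81 R=234
Round 4 (k=23): L=234 R=92
Round 5 (k=38): L=92 R=69
Round 6 (k=29): L=69 R=132

Answer: 193,231 231,81 81,234 234,92 92,69 69,132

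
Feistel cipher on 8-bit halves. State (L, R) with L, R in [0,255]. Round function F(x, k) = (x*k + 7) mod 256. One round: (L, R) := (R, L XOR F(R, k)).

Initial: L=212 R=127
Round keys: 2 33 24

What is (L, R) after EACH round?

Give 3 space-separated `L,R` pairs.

Answer: 127,209 209,135 135,126

Derivation:
Round 1 (k=2): L=127 R=209
Round 2 (k=33): L=209 R=135
Round 3 (k=24): L=135 R=126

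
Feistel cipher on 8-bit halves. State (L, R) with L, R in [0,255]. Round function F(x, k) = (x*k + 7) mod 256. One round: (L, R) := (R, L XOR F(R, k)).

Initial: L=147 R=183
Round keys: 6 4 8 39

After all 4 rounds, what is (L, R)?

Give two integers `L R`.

Answer: 5 114

Derivation:
Round 1 (k=6): L=183 R=194
Round 2 (k=4): L=194 R=184
Round 3 (k=8): L=184 R=5
Round 4 (k=39): L=5 R=114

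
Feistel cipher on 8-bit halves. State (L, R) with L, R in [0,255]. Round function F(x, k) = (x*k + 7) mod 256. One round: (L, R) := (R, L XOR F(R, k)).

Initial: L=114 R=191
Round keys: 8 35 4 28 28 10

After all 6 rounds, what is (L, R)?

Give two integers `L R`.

Answer: 9 63

Derivation:
Round 1 (k=8): L=191 R=141
Round 2 (k=35): L=141 R=241
Round 3 (k=4): L=241 R=70
Round 4 (k=28): L=70 R=94
Round 5 (k=28): L=94 R=9
Round 6 (k=10): L=9 R=63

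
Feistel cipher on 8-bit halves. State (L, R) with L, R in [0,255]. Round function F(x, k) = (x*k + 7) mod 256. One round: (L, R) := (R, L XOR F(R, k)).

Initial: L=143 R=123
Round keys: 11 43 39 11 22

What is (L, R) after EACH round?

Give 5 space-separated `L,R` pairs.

Round 1 (k=11): L=123 R=223
Round 2 (k=43): L=223 R=7
Round 3 (k=39): L=7 R=199
Round 4 (k=11): L=199 R=147
Round 5 (k=22): L=147 R=110

Answer: 123,223 223,7 7,199 199,147 147,110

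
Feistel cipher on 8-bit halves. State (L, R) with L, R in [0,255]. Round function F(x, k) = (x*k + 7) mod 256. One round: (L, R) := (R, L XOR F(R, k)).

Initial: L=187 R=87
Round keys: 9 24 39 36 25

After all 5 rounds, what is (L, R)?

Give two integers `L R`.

Round 1 (k=9): L=87 R=173
Round 2 (k=24): L=173 R=104
Round 3 (k=39): L=104 R=114
Round 4 (k=36): L=114 R=103
Round 5 (k=25): L=103 R=100

Answer: 103 100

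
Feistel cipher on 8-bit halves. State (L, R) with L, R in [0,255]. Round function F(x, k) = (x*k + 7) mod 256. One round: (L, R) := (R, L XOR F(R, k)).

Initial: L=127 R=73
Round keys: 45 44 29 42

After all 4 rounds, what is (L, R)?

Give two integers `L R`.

Answer: 34 217

Derivation:
Round 1 (k=45): L=73 R=163
Round 2 (k=44): L=163 R=66
Round 3 (k=29): L=66 R=34
Round 4 (k=42): L=34 R=217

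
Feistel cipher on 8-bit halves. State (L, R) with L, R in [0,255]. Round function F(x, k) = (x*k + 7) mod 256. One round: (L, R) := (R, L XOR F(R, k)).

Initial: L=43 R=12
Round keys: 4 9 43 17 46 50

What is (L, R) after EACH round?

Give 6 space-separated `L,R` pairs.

Round 1 (k=4): L=12 R=28
Round 2 (k=9): L=28 R=15
Round 3 (k=43): L=15 R=144
Round 4 (k=17): L=144 R=152
Round 5 (k=46): L=152 R=199
Round 6 (k=50): L=199 R=125

Answer: 12,28 28,15 15,144 144,152 152,199 199,125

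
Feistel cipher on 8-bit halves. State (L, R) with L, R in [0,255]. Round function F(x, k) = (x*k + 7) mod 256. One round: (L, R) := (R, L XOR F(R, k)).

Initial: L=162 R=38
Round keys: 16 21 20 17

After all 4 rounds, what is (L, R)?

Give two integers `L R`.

Answer: 122 55

Derivation:
Round 1 (k=16): L=38 R=197
Round 2 (k=21): L=197 R=22
Round 3 (k=20): L=22 R=122
Round 4 (k=17): L=122 R=55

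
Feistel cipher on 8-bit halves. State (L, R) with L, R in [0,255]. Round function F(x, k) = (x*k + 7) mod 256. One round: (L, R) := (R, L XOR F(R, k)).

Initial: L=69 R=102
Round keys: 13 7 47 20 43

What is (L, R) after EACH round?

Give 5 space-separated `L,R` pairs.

Round 1 (k=13): L=102 R=112
Round 2 (k=7): L=112 R=113
Round 3 (k=47): L=113 R=182
Round 4 (k=20): L=182 R=78
Round 5 (k=43): L=78 R=151

Answer: 102,112 112,113 113,182 182,78 78,151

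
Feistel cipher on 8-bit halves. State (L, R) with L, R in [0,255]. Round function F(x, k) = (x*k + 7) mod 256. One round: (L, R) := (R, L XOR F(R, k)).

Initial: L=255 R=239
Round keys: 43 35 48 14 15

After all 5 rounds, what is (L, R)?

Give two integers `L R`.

Answer: 48 211

Derivation:
Round 1 (k=43): L=239 R=211
Round 2 (k=35): L=211 R=15
Round 3 (k=48): L=15 R=4
Round 4 (k=14): L=4 R=48
Round 5 (k=15): L=48 R=211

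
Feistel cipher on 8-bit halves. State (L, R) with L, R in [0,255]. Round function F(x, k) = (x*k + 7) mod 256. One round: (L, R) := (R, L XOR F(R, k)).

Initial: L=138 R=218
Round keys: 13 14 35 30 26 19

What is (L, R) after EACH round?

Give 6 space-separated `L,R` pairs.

Answer: 218,147 147,203 203,91 91,122 122,48 48,237

Derivation:
Round 1 (k=13): L=218 R=147
Round 2 (k=14): L=147 R=203
Round 3 (k=35): L=203 R=91
Round 4 (k=30): L=91 R=122
Round 5 (k=26): L=122 R=48
Round 6 (k=19): L=48 R=237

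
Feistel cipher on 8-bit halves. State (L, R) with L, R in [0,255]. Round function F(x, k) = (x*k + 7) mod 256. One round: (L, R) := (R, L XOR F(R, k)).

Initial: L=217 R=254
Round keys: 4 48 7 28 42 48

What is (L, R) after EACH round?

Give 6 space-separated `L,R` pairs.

Answer: 254,38 38,217 217,208 208,30 30,35 35,137

Derivation:
Round 1 (k=4): L=254 R=38
Round 2 (k=48): L=38 R=217
Round 3 (k=7): L=217 R=208
Round 4 (k=28): L=208 R=30
Round 5 (k=42): L=30 R=35
Round 6 (k=48): L=35 R=137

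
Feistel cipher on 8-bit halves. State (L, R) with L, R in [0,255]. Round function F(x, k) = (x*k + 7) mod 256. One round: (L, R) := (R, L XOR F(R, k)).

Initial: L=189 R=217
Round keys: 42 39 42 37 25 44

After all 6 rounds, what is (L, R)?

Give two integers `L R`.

Answer: 216 223

Derivation:
Round 1 (k=42): L=217 R=28
Round 2 (k=39): L=28 R=146
Round 3 (k=42): L=146 R=231
Round 4 (k=37): L=231 R=248
Round 5 (k=25): L=248 R=216
Round 6 (k=44): L=216 R=223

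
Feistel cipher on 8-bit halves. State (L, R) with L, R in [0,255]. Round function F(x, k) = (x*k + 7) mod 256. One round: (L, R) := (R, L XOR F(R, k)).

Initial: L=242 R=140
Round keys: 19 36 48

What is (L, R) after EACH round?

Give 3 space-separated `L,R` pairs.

Round 1 (k=19): L=140 R=153
Round 2 (k=36): L=153 R=7
Round 3 (k=48): L=7 R=206

Answer: 140,153 153,7 7,206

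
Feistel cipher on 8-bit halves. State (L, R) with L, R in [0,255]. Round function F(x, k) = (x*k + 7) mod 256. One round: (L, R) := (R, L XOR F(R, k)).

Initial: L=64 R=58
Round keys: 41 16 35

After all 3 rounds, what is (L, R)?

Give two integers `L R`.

Answer: 45 63

Derivation:
Round 1 (k=41): L=58 R=17
Round 2 (k=16): L=17 R=45
Round 3 (k=35): L=45 R=63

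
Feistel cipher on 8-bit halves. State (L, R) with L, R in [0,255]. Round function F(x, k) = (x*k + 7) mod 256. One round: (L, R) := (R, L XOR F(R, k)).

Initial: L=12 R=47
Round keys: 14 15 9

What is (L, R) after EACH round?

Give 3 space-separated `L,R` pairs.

Answer: 47,149 149,237 237,201

Derivation:
Round 1 (k=14): L=47 R=149
Round 2 (k=15): L=149 R=237
Round 3 (k=9): L=237 R=201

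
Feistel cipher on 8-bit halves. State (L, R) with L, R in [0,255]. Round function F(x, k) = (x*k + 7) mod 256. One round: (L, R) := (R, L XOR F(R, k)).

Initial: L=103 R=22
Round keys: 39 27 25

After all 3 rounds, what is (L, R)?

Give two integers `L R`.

Round 1 (k=39): L=22 R=6
Round 2 (k=27): L=6 R=191
Round 3 (k=25): L=191 R=168

Answer: 191 168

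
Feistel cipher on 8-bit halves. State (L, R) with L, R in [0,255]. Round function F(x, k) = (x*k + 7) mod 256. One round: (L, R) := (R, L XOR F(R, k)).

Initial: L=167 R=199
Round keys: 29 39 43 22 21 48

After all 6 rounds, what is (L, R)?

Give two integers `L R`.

Round 1 (k=29): L=199 R=53
Round 2 (k=39): L=53 R=221
Round 3 (k=43): L=221 R=19
Round 4 (k=22): L=19 R=116
Round 5 (k=21): L=116 R=152
Round 6 (k=48): L=152 R=243

Answer: 152 243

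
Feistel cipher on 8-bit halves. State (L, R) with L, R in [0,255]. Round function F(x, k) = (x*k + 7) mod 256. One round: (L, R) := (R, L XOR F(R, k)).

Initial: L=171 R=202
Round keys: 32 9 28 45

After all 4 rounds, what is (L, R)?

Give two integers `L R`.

Round 1 (k=32): L=202 R=236
Round 2 (k=9): L=236 R=153
Round 3 (k=28): L=153 R=47
Round 4 (k=45): L=47 R=211

Answer: 47 211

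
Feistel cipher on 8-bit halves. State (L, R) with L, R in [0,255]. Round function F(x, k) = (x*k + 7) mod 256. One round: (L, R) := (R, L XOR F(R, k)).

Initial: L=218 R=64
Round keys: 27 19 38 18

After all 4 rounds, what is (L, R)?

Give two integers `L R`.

Answer: 70 157

Derivation:
Round 1 (k=27): L=64 R=29
Round 2 (k=19): L=29 R=110
Round 3 (k=38): L=110 R=70
Round 4 (k=18): L=70 R=157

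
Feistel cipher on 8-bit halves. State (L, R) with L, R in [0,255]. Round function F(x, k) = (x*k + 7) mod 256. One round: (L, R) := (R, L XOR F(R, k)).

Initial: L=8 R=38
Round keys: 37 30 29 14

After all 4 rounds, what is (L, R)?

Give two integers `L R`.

Round 1 (k=37): L=38 R=141
Round 2 (k=30): L=141 R=171
Round 3 (k=29): L=171 R=235
Round 4 (k=14): L=235 R=74

Answer: 235 74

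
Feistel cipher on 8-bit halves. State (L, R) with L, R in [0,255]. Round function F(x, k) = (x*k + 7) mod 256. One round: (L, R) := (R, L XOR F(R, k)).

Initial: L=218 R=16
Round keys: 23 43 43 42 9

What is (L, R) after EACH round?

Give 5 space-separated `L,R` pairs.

Answer: 16,173 173,6 6,164 164,233 233,156

Derivation:
Round 1 (k=23): L=16 R=173
Round 2 (k=43): L=173 R=6
Round 3 (k=43): L=6 R=164
Round 4 (k=42): L=164 R=233
Round 5 (k=9): L=233 R=156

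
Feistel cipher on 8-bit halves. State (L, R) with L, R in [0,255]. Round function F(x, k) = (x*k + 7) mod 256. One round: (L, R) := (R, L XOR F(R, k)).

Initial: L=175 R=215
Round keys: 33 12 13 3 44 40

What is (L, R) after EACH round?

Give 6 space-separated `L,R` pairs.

Answer: 215,17 17,4 4,42 42,129 129,25 25,110

Derivation:
Round 1 (k=33): L=215 R=17
Round 2 (k=12): L=17 R=4
Round 3 (k=13): L=4 R=42
Round 4 (k=3): L=42 R=129
Round 5 (k=44): L=129 R=25
Round 6 (k=40): L=25 R=110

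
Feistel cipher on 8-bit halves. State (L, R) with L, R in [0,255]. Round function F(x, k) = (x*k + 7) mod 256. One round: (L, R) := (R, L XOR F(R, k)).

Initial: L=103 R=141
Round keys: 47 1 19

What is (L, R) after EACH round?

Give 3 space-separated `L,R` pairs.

Answer: 141,141 141,25 25,111

Derivation:
Round 1 (k=47): L=141 R=141
Round 2 (k=1): L=141 R=25
Round 3 (k=19): L=25 R=111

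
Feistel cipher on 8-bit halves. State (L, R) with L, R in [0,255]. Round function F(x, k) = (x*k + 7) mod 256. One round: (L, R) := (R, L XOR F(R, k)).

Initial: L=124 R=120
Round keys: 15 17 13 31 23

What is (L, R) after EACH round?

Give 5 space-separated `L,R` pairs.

Answer: 120,115 115,210 210,194 194,87 87,26

Derivation:
Round 1 (k=15): L=120 R=115
Round 2 (k=17): L=115 R=210
Round 3 (k=13): L=210 R=194
Round 4 (k=31): L=194 R=87
Round 5 (k=23): L=87 R=26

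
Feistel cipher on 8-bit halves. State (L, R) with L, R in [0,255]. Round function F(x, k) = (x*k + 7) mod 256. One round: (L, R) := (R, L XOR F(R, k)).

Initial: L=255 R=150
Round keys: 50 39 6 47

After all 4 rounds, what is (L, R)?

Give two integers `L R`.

Answer: 185 83

Derivation:
Round 1 (k=50): L=150 R=172
Round 2 (k=39): L=172 R=173
Round 3 (k=6): L=173 R=185
Round 4 (k=47): L=185 R=83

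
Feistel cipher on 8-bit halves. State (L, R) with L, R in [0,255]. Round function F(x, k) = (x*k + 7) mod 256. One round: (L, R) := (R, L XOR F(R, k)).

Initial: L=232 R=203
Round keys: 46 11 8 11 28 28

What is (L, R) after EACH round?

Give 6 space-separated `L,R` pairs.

Round 1 (k=46): L=203 R=105
Round 2 (k=11): L=105 R=65
Round 3 (k=8): L=65 R=102
Round 4 (k=11): L=102 R=40
Round 5 (k=28): L=40 R=1
Round 6 (k=28): L=1 R=11

Answer: 203,105 105,65 65,102 102,40 40,1 1,11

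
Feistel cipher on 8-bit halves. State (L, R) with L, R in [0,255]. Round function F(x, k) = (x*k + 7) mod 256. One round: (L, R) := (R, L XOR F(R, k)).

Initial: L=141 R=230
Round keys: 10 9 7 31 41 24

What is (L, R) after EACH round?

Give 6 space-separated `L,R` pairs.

Round 1 (k=10): L=230 R=142
Round 2 (k=9): L=142 R=227
Round 3 (k=7): L=227 R=178
Round 4 (k=31): L=178 R=118
Round 5 (k=41): L=118 R=95
Round 6 (k=24): L=95 R=153

Answer: 230,142 142,227 227,178 178,118 118,95 95,153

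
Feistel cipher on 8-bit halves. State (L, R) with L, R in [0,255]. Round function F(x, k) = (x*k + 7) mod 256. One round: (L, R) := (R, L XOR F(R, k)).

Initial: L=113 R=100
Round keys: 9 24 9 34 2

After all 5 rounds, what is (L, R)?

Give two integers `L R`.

Round 1 (k=9): L=100 R=250
Round 2 (k=24): L=250 R=19
Round 3 (k=9): L=19 R=72
Round 4 (k=34): L=72 R=132
Round 5 (k=2): L=132 R=71

Answer: 132 71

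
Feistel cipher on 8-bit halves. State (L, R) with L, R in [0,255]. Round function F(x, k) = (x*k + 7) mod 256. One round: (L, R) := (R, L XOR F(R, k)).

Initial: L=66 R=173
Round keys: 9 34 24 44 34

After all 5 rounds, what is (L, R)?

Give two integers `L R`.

Round 1 (k=9): L=173 R=94
Round 2 (k=34): L=94 R=46
Round 3 (k=24): L=46 R=9
Round 4 (k=44): L=9 R=189
Round 5 (k=34): L=189 R=40

Answer: 189 40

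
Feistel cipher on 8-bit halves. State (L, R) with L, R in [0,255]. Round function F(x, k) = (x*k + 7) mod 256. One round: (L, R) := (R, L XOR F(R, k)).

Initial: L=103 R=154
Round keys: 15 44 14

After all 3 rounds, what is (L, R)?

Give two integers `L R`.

Answer: 165 103

Derivation:
Round 1 (k=15): L=154 R=106
Round 2 (k=44): L=106 R=165
Round 3 (k=14): L=165 R=103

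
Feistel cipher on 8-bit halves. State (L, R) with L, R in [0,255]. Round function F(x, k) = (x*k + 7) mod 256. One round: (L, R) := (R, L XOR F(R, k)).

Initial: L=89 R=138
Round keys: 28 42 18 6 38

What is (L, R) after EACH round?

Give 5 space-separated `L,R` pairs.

Round 1 (k=28): L=138 R=70
Round 2 (k=42): L=70 R=9
Round 3 (k=18): L=9 R=239
Round 4 (k=6): L=239 R=168
Round 5 (k=38): L=168 R=24

Answer: 138,70 70,9 9,239 239,168 168,24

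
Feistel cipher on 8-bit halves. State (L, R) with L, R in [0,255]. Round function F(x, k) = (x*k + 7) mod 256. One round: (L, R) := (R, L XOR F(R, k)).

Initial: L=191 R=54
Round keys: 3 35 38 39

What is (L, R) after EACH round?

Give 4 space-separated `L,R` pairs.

Round 1 (k=3): L=54 R=22
Round 2 (k=35): L=22 R=63
Round 3 (k=38): L=63 R=119
Round 4 (k=39): L=119 R=23

Answer: 54,22 22,63 63,119 119,23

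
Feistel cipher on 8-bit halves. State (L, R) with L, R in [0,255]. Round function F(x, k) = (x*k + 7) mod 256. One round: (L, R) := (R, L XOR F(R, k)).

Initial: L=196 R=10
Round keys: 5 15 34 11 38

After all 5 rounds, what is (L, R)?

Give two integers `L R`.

Answer: 53 191

Derivation:
Round 1 (k=5): L=10 R=253
Round 2 (k=15): L=253 R=208
Round 3 (k=34): L=208 R=90
Round 4 (k=11): L=90 R=53
Round 5 (k=38): L=53 R=191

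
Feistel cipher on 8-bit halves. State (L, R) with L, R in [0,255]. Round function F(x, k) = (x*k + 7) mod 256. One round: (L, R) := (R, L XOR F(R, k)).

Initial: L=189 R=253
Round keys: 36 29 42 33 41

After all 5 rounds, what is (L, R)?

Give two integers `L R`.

Round 1 (k=36): L=253 R=38
Round 2 (k=29): L=38 R=168
Round 3 (k=42): L=168 R=177
Round 4 (k=33): L=177 R=112
Round 5 (k=41): L=112 R=70

Answer: 112 70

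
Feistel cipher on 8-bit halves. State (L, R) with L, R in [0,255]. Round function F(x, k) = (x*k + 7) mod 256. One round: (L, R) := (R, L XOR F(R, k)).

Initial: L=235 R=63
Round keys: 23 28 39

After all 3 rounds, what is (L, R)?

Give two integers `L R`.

Round 1 (k=23): L=63 R=91
Round 2 (k=28): L=91 R=196
Round 3 (k=39): L=196 R=184

Answer: 196 184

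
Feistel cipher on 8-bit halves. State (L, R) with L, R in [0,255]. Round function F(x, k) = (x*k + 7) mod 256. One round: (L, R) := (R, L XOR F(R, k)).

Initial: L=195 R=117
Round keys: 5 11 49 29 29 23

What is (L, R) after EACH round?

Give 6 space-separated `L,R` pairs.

Round 1 (k=5): L=117 R=147
Round 2 (k=11): L=147 R=45
Round 3 (k=49): L=45 R=55
Round 4 (k=29): L=55 R=111
Round 5 (k=29): L=111 R=173
Round 6 (k=23): L=173 R=253

Answer: 117,147 147,45 45,55 55,111 111,173 173,253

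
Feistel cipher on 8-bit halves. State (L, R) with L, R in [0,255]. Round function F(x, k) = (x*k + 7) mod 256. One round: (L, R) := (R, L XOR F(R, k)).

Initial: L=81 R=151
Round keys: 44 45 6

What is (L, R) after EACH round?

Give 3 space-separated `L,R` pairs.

Round 1 (k=44): L=151 R=170
Round 2 (k=45): L=170 R=126
Round 3 (k=6): L=126 R=81

Answer: 151,170 170,126 126,81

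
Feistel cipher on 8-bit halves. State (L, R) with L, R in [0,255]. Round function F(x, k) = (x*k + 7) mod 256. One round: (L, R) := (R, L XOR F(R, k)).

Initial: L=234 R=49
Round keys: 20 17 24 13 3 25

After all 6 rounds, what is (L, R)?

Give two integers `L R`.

Answer: 221 120

Derivation:
Round 1 (k=20): L=49 R=49
Round 2 (k=17): L=49 R=121
Round 3 (k=24): L=121 R=110
Round 4 (k=13): L=110 R=228
Round 5 (k=3): L=228 R=221
Round 6 (k=25): L=221 R=120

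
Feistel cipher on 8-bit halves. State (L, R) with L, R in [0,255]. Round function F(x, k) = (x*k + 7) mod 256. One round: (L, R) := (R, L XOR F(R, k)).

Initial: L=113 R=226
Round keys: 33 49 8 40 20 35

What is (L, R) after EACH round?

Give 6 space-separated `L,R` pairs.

Round 1 (k=33): L=226 R=88
Round 2 (k=49): L=88 R=61
Round 3 (k=8): L=61 R=183
Round 4 (k=40): L=183 R=162
Round 5 (k=20): L=162 R=24
Round 6 (k=35): L=24 R=237

Answer: 226,88 88,61 61,183 183,162 162,24 24,237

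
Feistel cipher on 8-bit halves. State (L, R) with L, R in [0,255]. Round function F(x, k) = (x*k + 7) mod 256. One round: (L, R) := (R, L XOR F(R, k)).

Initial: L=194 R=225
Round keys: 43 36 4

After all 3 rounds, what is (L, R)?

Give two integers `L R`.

Answer: 166 143

Derivation:
Round 1 (k=43): L=225 R=16
Round 2 (k=36): L=16 R=166
Round 3 (k=4): L=166 R=143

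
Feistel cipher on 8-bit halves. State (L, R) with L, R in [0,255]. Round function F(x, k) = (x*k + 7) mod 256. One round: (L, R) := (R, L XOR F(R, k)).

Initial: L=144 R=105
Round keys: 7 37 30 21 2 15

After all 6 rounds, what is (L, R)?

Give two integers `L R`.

Answer: 238 241

Derivation:
Round 1 (k=7): L=105 R=118
Round 2 (k=37): L=118 R=124
Round 3 (k=30): L=124 R=249
Round 4 (k=21): L=249 R=8
Round 5 (k=2): L=8 R=238
Round 6 (k=15): L=238 R=241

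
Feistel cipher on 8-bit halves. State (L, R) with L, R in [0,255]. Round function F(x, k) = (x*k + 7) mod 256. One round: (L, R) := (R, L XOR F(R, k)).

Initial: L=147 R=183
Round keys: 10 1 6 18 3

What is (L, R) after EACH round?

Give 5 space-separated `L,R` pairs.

Answer: 183,190 190,114 114,13 13,131 131,157

Derivation:
Round 1 (k=10): L=183 R=190
Round 2 (k=1): L=190 R=114
Round 3 (k=6): L=114 R=13
Round 4 (k=18): L=13 R=131
Round 5 (k=3): L=131 R=157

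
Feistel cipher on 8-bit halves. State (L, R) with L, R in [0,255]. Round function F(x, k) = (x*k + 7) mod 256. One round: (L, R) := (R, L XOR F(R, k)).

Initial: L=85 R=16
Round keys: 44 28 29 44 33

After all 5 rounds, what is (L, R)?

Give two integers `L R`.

Round 1 (k=44): L=16 R=146
Round 2 (k=28): L=146 R=239
Round 3 (k=29): L=239 R=136
Round 4 (k=44): L=136 R=136
Round 5 (k=33): L=136 R=7

Answer: 136 7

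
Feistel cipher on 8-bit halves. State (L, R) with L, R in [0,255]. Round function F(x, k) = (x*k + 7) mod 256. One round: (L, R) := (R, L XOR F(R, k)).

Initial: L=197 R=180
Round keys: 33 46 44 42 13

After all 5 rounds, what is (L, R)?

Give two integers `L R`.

Round 1 (k=33): L=180 R=254
Round 2 (k=46): L=254 R=31
Round 3 (k=44): L=31 R=165
Round 4 (k=42): L=165 R=6
Round 5 (k=13): L=6 R=240

Answer: 6 240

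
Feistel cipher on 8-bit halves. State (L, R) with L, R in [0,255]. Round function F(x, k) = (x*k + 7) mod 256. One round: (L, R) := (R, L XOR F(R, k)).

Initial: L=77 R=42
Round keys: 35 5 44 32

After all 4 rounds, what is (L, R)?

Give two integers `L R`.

Answer: 107 226

Derivation:
Round 1 (k=35): L=42 R=136
Round 2 (k=5): L=136 R=133
Round 3 (k=44): L=133 R=107
Round 4 (k=32): L=107 R=226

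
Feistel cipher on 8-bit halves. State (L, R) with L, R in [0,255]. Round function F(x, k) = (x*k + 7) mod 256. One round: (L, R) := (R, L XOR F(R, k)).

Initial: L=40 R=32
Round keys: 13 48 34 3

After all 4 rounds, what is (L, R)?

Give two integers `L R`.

Answer: 90 226

Derivation:
Round 1 (k=13): L=32 R=143
Round 2 (k=48): L=143 R=247
Round 3 (k=34): L=247 R=90
Round 4 (k=3): L=90 R=226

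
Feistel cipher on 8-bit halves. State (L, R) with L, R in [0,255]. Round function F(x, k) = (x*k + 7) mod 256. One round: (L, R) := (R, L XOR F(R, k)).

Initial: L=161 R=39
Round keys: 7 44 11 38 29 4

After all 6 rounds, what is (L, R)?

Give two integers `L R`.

Round 1 (k=7): L=39 R=185
Round 2 (k=44): L=185 R=244
Round 3 (k=11): L=244 R=58
Round 4 (k=38): L=58 R=87
Round 5 (k=29): L=87 R=216
Round 6 (k=4): L=216 R=48

Answer: 216 48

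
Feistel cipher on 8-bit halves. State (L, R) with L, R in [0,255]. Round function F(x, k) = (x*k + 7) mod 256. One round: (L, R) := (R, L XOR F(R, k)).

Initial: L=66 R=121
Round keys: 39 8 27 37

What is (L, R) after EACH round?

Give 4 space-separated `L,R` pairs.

Round 1 (k=39): L=121 R=52
Round 2 (k=8): L=52 R=222
Round 3 (k=27): L=222 R=69
Round 4 (k=37): L=69 R=222

Answer: 121,52 52,222 222,69 69,222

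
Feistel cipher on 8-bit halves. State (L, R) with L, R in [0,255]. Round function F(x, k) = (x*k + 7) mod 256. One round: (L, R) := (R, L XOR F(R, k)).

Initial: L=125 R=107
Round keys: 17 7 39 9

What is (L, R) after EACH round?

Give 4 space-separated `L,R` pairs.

Round 1 (k=17): L=107 R=95
Round 2 (k=7): L=95 R=203
Round 3 (k=39): L=203 R=171
Round 4 (k=9): L=171 R=193

Answer: 107,95 95,203 203,171 171,193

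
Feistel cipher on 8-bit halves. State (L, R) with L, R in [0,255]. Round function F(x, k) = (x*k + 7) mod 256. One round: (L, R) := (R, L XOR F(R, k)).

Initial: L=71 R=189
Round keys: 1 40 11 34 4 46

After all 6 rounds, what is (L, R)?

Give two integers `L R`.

Round 1 (k=1): L=189 R=131
Round 2 (k=40): L=131 R=194
Round 3 (k=11): L=194 R=222
Round 4 (k=34): L=222 R=65
Round 5 (k=4): L=65 R=213
Round 6 (k=46): L=213 R=12

Answer: 213 12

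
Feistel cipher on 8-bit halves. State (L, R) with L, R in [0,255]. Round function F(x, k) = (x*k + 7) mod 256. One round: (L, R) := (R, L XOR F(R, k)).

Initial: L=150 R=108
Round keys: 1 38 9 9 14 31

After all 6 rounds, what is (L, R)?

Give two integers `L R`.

Answer: 80 146

Derivation:
Round 1 (k=1): L=108 R=229
Round 2 (k=38): L=229 R=105
Round 3 (k=9): L=105 R=93
Round 4 (k=9): L=93 R=37
Round 5 (k=14): L=37 R=80
Round 6 (k=31): L=80 R=146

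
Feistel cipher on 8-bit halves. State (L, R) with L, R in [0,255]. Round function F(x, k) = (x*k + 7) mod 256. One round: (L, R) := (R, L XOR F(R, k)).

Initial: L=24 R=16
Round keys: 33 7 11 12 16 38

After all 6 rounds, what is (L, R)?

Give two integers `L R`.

Answer: 95 166

Derivation:
Round 1 (k=33): L=16 R=15
Round 2 (k=7): L=15 R=96
Round 3 (k=11): L=96 R=40
Round 4 (k=12): L=40 R=135
Round 5 (k=16): L=135 R=95
Round 6 (k=38): L=95 R=166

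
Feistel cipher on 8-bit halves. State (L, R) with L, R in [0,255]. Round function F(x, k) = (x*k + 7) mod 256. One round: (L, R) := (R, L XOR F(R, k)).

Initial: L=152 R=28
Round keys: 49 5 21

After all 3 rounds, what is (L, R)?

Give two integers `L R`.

Answer: 242 26

Derivation:
Round 1 (k=49): L=28 R=251
Round 2 (k=5): L=251 R=242
Round 3 (k=21): L=242 R=26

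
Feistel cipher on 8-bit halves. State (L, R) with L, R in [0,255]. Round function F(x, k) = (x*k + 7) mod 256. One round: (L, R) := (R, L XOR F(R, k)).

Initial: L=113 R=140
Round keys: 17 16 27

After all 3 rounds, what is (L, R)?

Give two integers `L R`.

Round 1 (k=17): L=140 R=34
Round 2 (k=16): L=34 R=171
Round 3 (k=27): L=171 R=50

Answer: 171 50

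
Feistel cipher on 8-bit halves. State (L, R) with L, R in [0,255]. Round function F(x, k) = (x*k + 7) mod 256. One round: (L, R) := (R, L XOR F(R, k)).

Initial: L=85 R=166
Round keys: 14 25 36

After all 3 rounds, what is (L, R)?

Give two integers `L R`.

Answer: 3 61

Derivation:
Round 1 (k=14): L=166 R=78
Round 2 (k=25): L=78 R=3
Round 3 (k=36): L=3 R=61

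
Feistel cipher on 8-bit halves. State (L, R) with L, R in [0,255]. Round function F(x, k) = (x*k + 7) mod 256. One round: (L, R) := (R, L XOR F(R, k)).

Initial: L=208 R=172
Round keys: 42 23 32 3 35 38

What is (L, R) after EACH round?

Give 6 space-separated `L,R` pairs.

Round 1 (k=42): L=172 R=239
Round 2 (k=23): L=239 R=44
Round 3 (k=32): L=44 R=104
Round 4 (k=3): L=104 R=19
Round 5 (k=35): L=19 R=200
Round 6 (k=38): L=200 R=164

Answer: 172,239 239,44 44,104 104,19 19,200 200,164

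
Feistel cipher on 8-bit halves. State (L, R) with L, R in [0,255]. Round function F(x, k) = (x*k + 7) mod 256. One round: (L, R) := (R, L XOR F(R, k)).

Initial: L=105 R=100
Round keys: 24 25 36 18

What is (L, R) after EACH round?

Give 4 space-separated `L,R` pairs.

Answer: 100,14 14,1 1,37 37,160

Derivation:
Round 1 (k=24): L=100 R=14
Round 2 (k=25): L=14 R=1
Round 3 (k=36): L=1 R=37
Round 4 (k=18): L=37 R=160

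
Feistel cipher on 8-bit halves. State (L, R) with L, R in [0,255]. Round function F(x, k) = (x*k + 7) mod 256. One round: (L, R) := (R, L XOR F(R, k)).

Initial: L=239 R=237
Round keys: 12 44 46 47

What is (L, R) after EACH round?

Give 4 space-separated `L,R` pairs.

Round 1 (k=12): L=237 R=204
Round 2 (k=44): L=204 R=250
Round 3 (k=46): L=250 R=63
Round 4 (k=47): L=63 R=98

Answer: 237,204 204,250 250,63 63,98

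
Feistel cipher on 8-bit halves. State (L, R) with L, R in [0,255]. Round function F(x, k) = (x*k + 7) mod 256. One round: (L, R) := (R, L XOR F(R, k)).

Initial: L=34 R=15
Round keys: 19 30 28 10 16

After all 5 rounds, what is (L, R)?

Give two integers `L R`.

Answer: 69 230

Derivation:
Round 1 (k=19): L=15 R=6
Round 2 (k=30): L=6 R=180
Round 3 (k=28): L=180 R=177
Round 4 (k=10): L=177 R=69
Round 5 (k=16): L=69 R=230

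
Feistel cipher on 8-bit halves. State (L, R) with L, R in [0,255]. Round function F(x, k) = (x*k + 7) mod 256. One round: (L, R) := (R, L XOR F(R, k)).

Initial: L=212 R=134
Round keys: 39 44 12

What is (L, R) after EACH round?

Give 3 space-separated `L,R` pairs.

Round 1 (k=39): L=134 R=165
Round 2 (k=44): L=165 R=229
Round 3 (k=12): L=229 R=102

Answer: 134,165 165,229 229,102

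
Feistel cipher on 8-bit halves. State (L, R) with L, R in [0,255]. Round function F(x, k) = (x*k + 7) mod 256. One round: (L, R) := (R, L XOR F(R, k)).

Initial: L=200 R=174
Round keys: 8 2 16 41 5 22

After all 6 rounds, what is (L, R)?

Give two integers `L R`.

Answer: 243 141

Derivation:
Round 1 (k=8): L=174 R=191
Round 2 (k=2): L=191 R=43
Round 3 (k=16): L=43 R=8
Round 4 (k=41): L=8 R=100
Round 5 (k=5): L=100 R=243
Round 6 (k=22): L=243 R=141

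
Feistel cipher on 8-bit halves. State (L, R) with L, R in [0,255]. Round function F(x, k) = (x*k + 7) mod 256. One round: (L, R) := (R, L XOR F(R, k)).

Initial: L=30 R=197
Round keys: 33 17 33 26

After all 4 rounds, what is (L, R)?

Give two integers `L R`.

Answer: 145 157

Derivation:
Round 1 (k=33): L=197 R=114
Round 2 (k=17): L=114 R=92
Round 3 (k=33): L=92 R=145
Round 4 (k=26): L=145 R=157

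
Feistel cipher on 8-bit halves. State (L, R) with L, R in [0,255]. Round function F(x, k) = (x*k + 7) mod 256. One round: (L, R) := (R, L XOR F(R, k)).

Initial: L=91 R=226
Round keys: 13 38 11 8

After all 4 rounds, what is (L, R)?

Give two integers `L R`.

Answer: 72 198

Derivation:
Round 1 (k=13): L=226 R=218
Round 2 (k=38): L=218 R=129
Round 3 (k=11): L=129 R=72
Round 4 (k=8): L=72 R=198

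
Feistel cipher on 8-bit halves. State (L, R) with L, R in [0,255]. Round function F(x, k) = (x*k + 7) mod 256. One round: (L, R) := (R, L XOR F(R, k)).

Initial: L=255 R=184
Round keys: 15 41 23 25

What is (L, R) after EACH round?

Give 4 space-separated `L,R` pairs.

Round 1 (k=15): L=184 R=48
Round 2 (k=41): L=48 R=15
Round 3 (k=23): L=15 R=80
Round 4 (k=25): L=80 R=216

Answer: 184,48 48,15 15,80 80,216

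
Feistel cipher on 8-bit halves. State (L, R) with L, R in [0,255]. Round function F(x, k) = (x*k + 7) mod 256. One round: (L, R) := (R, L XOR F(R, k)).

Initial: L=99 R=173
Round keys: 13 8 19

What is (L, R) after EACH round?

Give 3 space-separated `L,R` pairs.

Round 1 (k=13): L=173 R=179
Round 2 (k=8): L=179 R=50
Round 3 (k=19): L=50 R=14

Answer: 173,179 179,50 50,14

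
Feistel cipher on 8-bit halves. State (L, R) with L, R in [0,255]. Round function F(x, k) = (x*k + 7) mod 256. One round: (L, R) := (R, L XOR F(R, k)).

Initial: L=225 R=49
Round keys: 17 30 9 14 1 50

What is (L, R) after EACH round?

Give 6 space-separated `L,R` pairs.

Round 1 (k=17): L=49 R=169
Round 2 (k=30): L=169 R=228
Round 3 (k=9): L=228 R=162
Round 4 (k=14): L=162 R=7
Round 5 (k=1): L=7 R=172
Round 6 (k=50): L=172 R=152

Answer: 49,169 169,228 228,162 162,7 7,172 172,152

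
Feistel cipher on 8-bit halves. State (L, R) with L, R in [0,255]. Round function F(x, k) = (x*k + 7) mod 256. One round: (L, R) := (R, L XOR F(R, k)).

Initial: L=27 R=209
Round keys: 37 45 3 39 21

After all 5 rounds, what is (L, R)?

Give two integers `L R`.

Round 1 (k=37): L=209 R=39
Round 2 (k=45): L=39 R=51
Round 3 (k=3): L=51 R=135
Round 4 (k=39): L=135 R=171
Round 5 (k=21): L=171 R=137

Answer: 171 137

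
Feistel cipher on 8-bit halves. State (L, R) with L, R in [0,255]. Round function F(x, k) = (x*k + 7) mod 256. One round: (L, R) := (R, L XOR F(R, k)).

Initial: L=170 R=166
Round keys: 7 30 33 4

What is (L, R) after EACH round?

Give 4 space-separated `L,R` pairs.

Answer: 166,59 59,87 87,5 5,76

Derivation:
Round 1 (k=7): L=166 R=59
Round 2 (k=30): L=59 R=87
Round 3 (k=33): L=87 R=5
Round 4 (k=4): L=5 R=76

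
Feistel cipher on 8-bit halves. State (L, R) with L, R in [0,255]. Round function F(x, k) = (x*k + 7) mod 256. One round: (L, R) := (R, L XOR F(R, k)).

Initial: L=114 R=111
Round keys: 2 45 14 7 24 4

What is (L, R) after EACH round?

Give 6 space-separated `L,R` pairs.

Round 1 (k=2): L=111 R=151
Round 2 (k=45): L=151 R=253
Round 3 (k=14): L=253 R=74
Round 4 (k=7): L=74 R=240
Round 5 (k=24): L=240 R=205
Round 6 (k=4): L=205 R=203

Answer: 111,151 151,253 253,74 74,240 240,205 205,203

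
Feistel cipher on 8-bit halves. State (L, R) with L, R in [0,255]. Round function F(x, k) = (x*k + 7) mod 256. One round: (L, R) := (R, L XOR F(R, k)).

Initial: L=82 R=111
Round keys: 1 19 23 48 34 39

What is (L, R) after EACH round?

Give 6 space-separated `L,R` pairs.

Answer: 111,36 36,220 220,239 239,11 11,146 146,78

Derivation:
Round 1 (k=1): L=111 R=36
Round 2 (k=19): L=36 R=220
Round 3 (k=23): L=220 R=239
Round 4 (k=48): L=239 R=11
Round 5 (k=34): L=11 R=146
Round 6 (k=39): L=146 R=78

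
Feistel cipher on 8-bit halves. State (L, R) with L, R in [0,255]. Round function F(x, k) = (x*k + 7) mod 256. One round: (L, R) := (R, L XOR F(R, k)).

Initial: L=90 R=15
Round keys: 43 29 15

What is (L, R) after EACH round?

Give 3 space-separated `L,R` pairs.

Answer: 15,214 214,74 74,139

Derivation:
Round 1 (k=43): L=15 R=214
Round 2 (k=29): L=214 R=74
Round 3 (k=15): L=74 R=139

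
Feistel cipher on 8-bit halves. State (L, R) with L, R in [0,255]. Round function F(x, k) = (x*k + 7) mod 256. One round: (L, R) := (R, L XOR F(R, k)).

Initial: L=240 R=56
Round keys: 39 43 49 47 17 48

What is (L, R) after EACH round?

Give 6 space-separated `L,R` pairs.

Round 1 (k=39): L=56 R=127
Round 2 (k=43): L=127 R=100
Round 3 (k=49): L=100 R=84
Round 4 (k=47): L=84 R=23
Round 5 (k=17): L=23 R=218
Round 6 (k=48): L=218 R=240

Answer: 56,127 127,100 100,84 84,23 23,218 218,240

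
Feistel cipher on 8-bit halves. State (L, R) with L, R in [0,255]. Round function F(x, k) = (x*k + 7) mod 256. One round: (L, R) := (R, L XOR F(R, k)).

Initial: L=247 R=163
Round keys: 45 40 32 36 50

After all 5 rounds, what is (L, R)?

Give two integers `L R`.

Answer: 115 163

Derivation:
Round 1 (k=45): L=163 R=89
Round 2 (k=40): L=89 R=76
Round 3 (k=32): L=76 R=222
Round 4 (k=36): L=222 R=115
Round 5 (k=50): L=115 R=163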